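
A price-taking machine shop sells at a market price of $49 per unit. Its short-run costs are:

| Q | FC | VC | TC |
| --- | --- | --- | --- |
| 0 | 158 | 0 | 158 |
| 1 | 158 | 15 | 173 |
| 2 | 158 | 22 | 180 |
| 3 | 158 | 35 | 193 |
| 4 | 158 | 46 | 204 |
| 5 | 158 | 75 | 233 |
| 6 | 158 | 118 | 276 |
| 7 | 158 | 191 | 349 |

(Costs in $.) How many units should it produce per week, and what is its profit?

Q = 6; profit = $18

Profit at each row (π = 49Q − TC): Q=0: -158; Q=1: -124; Q=2: -82; Q=3: -46; Q=4: -8; Q=5: 12; Q=6: 18; Q=7: -6.
Profit is maximized at Q = 6. AVC there is 118/6 = $19.67 ≤ P, so producing beats shutting down (which would give -$158).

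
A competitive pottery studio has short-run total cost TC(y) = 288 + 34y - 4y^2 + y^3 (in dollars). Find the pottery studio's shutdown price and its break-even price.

Shutdown price = $30; break-even price = $94

AVC = 34 - 4y + y^2; minimized at y = 2, giving min AVC = $30. That is the shutdown price.
ATC = 288/y + 34 - 4y + y^2. Setting dATC/dy = −288/y^2 − 4 + 2y = 0 gives y = 6 (since 2·6^3 − 4·6^2 = 288).
min ATC = 288/6 + 34 − 4·6 + 6^2 = $94. That is the break-even price.
Between these two prices the firm operates at a loss; above $94 it earns a profit.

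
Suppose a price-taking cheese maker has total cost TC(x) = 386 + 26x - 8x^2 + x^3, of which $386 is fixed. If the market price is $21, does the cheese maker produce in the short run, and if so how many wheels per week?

Produce at x = 5

Variable cost is VC = 26x - 8x^2 + x^3, so AVC = VC/x = 26 - 8x + x^2 and MC = dTC/dx = 26 - 16x + 3x^2.
AVC hits its minimum where MC = AVC, at x = 4, giving min AVC = 26 - 8·4 + 4^2 = $10.
P = $21 exceeds min AVC = $10, so the firm stays open.
Set P = MC: 21 = 26 - 16x + 3x^2 → 5 - 16x + 3x^2 = 0. The roots are x = 1/3 and x = 5; the profit-maximizing output is on the rising part of MC, so x* = 5.
Check: AVC at x = 5 is $11 ≤ P, so revenue covers variable cost.
Profit = P·x − TC = 21·5 − 441 = -$336, a loss, but smaller than the $386 fixed cost the firm would lose by shutting down.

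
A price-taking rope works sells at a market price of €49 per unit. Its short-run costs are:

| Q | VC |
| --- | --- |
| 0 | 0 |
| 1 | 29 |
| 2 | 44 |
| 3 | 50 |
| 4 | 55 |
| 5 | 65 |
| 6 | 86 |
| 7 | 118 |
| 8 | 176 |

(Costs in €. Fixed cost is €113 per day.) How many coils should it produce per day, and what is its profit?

Profit at each row (π = 49Q − TC): Q=0: -113; Q=1: -93; Q=2: -59; Q=3: -16; Q=4: 28; Q=5: 67; Q=6: 95; Q=7: 112; Q=8: 103.
Profit is maximized at Q = 7. AVC there is 118/7 = €16.86 ≤ P, so producing beats shutting down (which would give -€113).

Q = 7; profit = €112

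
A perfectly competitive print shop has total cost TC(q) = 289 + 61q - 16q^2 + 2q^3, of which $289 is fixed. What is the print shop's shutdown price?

$29 per unit

The firm shuts down when price falls below the minimum of average variable cost. AVC = VC/q = 61 - 16q + 2q^2.
At the minimum of AVC, MC = AVC. MC = 61 - 32q + 6q^2; setting MC = AVC gives 4q^2 - 16q = 0, so q = 4. min AVC = 29.
For P < $29 the firm produces nothing.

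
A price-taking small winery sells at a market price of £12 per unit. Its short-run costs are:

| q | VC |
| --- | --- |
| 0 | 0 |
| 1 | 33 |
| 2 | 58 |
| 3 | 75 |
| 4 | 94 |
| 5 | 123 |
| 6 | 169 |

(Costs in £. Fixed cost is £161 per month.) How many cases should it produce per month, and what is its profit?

Profit at each row (π = 12q − TC): q=0: -161; q=1: -182; q=2: -195; q=3: -200; q=4: -207; q=5: -224; q=6: -258.
Profit is highest at q = 0. Equivalently, the lowest AVC in the table is 94/4 ≈ £23.50 at q = 4, and P = £12 falls below it — price never covers variable cost, so the firm shuts down and loses only its fixed cost.

q = 0 (shut down); profit = -£161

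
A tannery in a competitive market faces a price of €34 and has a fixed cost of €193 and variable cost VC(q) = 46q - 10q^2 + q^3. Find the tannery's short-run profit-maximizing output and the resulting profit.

AVC = 46 - 10q + q^2 has its minimum €21 at q = 5; price €34 clears that bar, so the firm operates.
MC = 46 - 20q + 3q^2. Setting P = MC and taking the root on the rising branch gives q* = 6.
TR = 34·6 = 204. TC = 193 + 132 = 325. Profit = 204 − 325 = -€121.
Shutting down would mean losing the fixed cost of €193, so operating at a loss of €121 is better by €72.

Profit = -€121 at q = 6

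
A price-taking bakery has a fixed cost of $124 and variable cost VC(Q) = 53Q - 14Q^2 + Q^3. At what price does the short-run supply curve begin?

The firm shuts down when price falls below the minimum of average variable cost. AVC = VC/Q = 53 - 14Q + Q^2.
At the minimum of AVC, MC = AVC. MC = 53 - 28Q + 3Q^2; setting MC = AVC gives 2Q^2 - 14Q = 0, so Q = 7. min AVC = 4.
For P < $4 the firm produces nothing.

$4 per unit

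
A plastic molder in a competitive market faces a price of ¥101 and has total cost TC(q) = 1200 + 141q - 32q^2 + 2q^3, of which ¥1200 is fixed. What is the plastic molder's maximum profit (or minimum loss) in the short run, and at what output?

Profit = -¥400 at q = 10

AVC = 141 - 32q + 2q^2; min AVC = ¥13 at q = 8. Since P = ¥101 ≥ min AVC, the firm produces.
MC = 141 - 64q + 6q^2. Setting P = MC and taking the root on the rising branch gives q* = 10.
TR = 101·10 = 1010. TC = 1200 + 210 = 1410. Profit = 1010 − 1410 = -¥400.
Shutting down would mean losing the fixed cost of ¥1200, so operating at a loss of ¥400 is better by ¥800.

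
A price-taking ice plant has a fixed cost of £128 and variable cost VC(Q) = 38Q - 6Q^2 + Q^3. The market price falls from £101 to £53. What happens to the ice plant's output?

Output falls from 7 to 5

AVC = 38 - 6Q + Q^2, minimized at Q = 3 where min AVC = £29. MC = 38 - 12Q + 3Q^2.
At P = £101 ≥ min AVC, set P = MC on the rising branch: Q = 7.
At P = £53 ≥ min AVC, set P = MC: Q = 5. The firm stays open but cuts output.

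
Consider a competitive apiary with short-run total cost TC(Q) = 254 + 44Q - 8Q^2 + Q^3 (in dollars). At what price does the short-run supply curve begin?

$28 per unit

Short-run supply begins at min AVC. From VC = 44Q - 8Q^2 + Q^3, AVC = 44 - 8Q + Q^2.
dAVC/dQ = -8 + 2Q = 0 gives Q = 4. min AVC = 44 - 8·4 + 4^2 = 28.
For P < $28 the firm produces nothing.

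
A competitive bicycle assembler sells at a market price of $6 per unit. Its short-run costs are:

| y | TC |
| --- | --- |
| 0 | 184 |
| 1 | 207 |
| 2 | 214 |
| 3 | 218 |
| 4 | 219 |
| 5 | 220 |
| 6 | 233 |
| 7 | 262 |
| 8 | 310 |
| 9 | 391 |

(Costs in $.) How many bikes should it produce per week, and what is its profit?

y = 0 (shut down); profit = -$184

Compute π = P·y − TC at each output: y=0: -184; y=1: -201; y=2: -202; y=3: -200; y=4: -195; y=5: -190; y=6: -197; y=7: -220; y=8: -262; y=9: -337.
Profit is highest at y = 0. Equivalently, the lowest AVC in the table is 36/5 ≈ $7.20 at y = 5, and P = $6 falls below it — price never covers variable cost, so the firm shuts down and loses only its fixed cost.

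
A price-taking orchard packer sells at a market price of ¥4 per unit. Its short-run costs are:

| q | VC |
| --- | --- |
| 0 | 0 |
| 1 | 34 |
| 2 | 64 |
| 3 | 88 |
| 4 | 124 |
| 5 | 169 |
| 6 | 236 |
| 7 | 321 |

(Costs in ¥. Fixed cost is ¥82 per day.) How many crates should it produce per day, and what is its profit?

Profit at each row (π = 4q − TC): q=0: -82; q=1: -112; q=2: -138; q=3: -158; q=4: -190; q=5: -231; q=6: -294; q=7: -375.
Profit is highest at q = 0. Equivalently, the lowest AVC in the table is 88/3 ≈ ¥29.33 at q = 3, and P = ¥4 falls below it — price never covers variable cost, so the firm shuts down and loses only its fixed cost.

q = 0 (shut down); profit = -¥82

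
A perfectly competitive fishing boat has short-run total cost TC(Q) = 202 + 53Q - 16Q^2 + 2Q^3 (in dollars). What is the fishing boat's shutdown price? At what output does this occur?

$21 per unit, at Q = 4

Short-run supply begins at min AVC. From VC = 53Q - 16Q^2 + 2Q^3, AVC = 53 - 16Q + 2Q^2.
dAVC/dQ = -16 + 4Q = 0 gives Q = 4. min AVC = 53 - 16·4 + 2·4^2 = 21.
The firm shuts down for any P below $21.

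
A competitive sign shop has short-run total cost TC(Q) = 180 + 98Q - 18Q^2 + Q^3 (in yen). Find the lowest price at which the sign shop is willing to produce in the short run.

The shutdown price is the minimum of AVC. VC = 98Q - 18Q^2 + Q^3, so AVC = 98 - 18Q + Q^2.
At the minimum of AVC, MC = AVC. MC = 98 - 36Q + 3Q^2; setting MC = AVC gives 2Q^2 - 18Q = 0, so Q = 9. min AVC = 17.
The firm shuts down for any P below ¥17.

¥17 per unit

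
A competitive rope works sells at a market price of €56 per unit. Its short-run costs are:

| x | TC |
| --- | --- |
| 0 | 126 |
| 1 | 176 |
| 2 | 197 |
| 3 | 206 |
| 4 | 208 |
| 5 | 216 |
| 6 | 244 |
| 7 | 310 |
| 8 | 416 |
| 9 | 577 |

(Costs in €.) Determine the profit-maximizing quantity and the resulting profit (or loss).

Compute π = P·x − TC at each output: x=0: -126; x=1: -120; x=2: -85; x=3: -38; x=4: 16; x=5: 64; x=6: 92; x=7: 82; x=8: 32; x=9: -73.
Profit is maximized at x = 6. AVC there is 118/6 = €19.67 ≤ P, so producing beats shutting down (which would give -€126).

x = 6; profit = €92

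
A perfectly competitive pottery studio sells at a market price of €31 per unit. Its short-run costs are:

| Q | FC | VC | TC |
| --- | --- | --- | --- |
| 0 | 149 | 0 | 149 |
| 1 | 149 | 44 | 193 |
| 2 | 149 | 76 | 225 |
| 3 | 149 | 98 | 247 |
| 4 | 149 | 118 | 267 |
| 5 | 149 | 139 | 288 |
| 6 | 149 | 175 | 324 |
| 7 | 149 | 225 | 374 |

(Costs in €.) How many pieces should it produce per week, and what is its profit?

Q = 5; profit = -€133

Compute π = P·Q − TC at each output: Q=0: -149; Q=1: -162; Q=2: -163; Q=3: -154; Q=4: -143; Q=5: -133; Q=6: -138; Q=7: -157.
Profit is maximized at Q = 5. AVC there is 139/5 = €27.80 ≤ P, so producing beats shutting down (which would give -€149).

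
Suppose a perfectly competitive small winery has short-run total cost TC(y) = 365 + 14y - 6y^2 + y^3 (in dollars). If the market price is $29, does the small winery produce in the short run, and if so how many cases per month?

Produce at y = 5

Variable cost is VC = 14y - 6y^2 + y^3, so AVC = VC/y = 14 - 6y + y^2 and MC = dTC/dy = 14 - 12y + 3y^2.
The AVC parabola has its vertex at y = 6/2 = 3, where AVC = 14 - 6·3 + 3^2 = $5.
Because $29 ≥ $5, revenue can cover variable cost; the firm operates.
P = MC gives -15 - 12y + 3y^2 = 0, with roots -1 and 5. Take the larger (rising MC): y* = 5.
Check: AVC at y = 5 is $9 ≤ P, so revenue covers variable cost.
Profit = P·y − TC = 29·5 − 410 = -$265, a loss, but smaller than the $365 fixed cost the firm would lose by shutting down.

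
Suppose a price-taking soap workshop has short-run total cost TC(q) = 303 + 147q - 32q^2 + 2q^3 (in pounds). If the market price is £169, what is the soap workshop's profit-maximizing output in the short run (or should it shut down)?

Variable cost is VC = 147q - 32q^2 + 2q^3, so AVC = VC/q = 147 - 32q + 2q^2 and MC = dTC/dq = 147 - 64q + 6q^2.
AVC is minimized where dAVC/dq = -32 + 4q = 0, at q = 8; min AVC = 147 - 32·8 + 2·8^2 = £19.
Because £169 ≥ £19, revenue can cover variable cost; the firm operates.
P = MC gives -22 - 64q + 6q^2 = 0, with roots -1/3 and 11. Take the larger (rising MC): q* = 11.
Check: AVC at q = 11 is £37 ≤ P, so revenue covers variable cost.
Profit = P·q − TC = 169·11 − 710 = £1149.

Produce at q = 11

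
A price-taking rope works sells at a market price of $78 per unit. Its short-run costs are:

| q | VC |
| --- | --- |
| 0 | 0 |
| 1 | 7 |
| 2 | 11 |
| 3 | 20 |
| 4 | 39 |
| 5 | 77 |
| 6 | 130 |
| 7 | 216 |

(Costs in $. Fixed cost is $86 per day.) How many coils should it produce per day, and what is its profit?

q = 6; profit = $252

Profit at each row (π = 78q − TC): q=0: -86; q=1: -15; q=2: 59; q=3: 128; q=4: 187; q=5: 227; q=6: 252; q=7: 244.
Profit is maximized at q = 6. AVC there is 130/6 = $21.67 ≤ P, so producing beats shutting down (which would give -$86).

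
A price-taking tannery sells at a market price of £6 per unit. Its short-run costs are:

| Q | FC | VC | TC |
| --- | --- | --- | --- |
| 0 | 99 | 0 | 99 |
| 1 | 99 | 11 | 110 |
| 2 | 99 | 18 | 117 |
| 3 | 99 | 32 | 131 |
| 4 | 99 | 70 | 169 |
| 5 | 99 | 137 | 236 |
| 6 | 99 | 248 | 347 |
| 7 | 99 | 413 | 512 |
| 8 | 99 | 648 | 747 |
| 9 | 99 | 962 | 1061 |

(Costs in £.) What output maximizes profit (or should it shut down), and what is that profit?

Profit at each row (π = 6Q − TC): Q=0: -99; Q=1: -104; Q=2: -105; Q=3: -113; Q=4: -145; Q=5: -206; Q=6: -311; Q=7: -470; Q=8: -699; Q=9: -1007.
Profit is highest at Q = 0. Equivalently, the lowest AVC in the table is 18/2 ≈ £9 at Q = 2, and P = £6 falls below it — price never covers variable cost, so the firm shuts down and loses only its fixed cost.

Q = 0 (shut down); profit = -£99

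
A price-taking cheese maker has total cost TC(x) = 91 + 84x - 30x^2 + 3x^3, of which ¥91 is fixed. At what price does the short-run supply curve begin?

¥9 per unit

The firm shuts down when price falls below the minimum of average variable cost. AVC = VC/x = 84 - 30x + 3x^2.
dAVC/dx = -30 + 6x = 0 gives x = 5. min AVC = 84 - 30·5 + 3·5^2 = 9.
For P < ¥9 the firm produces nothing.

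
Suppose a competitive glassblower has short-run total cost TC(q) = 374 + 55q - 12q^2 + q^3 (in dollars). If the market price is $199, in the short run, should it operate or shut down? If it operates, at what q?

Produce at q = 12

From TC, MC = TC'(q) = 55 - 24q + 3q^2 and AVC = VC/q = 55 - 12q + q^2.
AVC hits its minimum where MC = AVC, at q = 6, giving min AVC = 55 - 12·6 + 6^2 = $19.
Since P = $199 ≥ min AVC = $19, price covers variable cost and the firm should produce.
Set P = MC: 199 = 55 - 24q + 3q^2 → -144 - 24q + 3q^2 = 0. The roots are q = -4 and q = 12; the profit-maximizing output is on the rising part of MC, so q* = 12.
Check: AVC at q = 12 is $55 ≤ P, so revenue covers variable cost.
Profit = P·q − TC = 199·12 − 1034 = $1354.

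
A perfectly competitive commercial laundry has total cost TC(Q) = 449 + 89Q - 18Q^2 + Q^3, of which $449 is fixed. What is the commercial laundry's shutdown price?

$8 per unit

The shutdown price is the minimum of AVC. VC = 89Q - 18Q^2 + Q^3, so AVC = 89 - 18Q + Q^2.
dAVC/dQ = -18 + 2Q = 0 gives Q = 9. min AVC = 89 - 18·9 + 9^2 = 8.
For P < $8 the firm produces nothing.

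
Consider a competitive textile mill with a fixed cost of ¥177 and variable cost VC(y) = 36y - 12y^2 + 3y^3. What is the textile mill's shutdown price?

¥24 per unit

Short-run supply begins at min AVC. From VC = 36y - 12y^2 + 3y^3, AVC = 36 - 12y + 3y^2.
At the minimum of AVC, MC = AVC. MC = 36 - 24y + 9y^2; setting MC = AVC gives 6y^2 - 12y = 0, so y = 2. min AVC = 24.
For P < ¥24 the firm produces nothing.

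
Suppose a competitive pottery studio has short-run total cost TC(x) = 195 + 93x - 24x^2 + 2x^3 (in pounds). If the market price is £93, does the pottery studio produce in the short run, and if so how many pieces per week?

Produce at x = 8

From TC, MC = TC'(x) = 93 - 48x + 6x^2 and AVC = VC/x = 93 - 24x + 2x^2.
The AVC parabola has its vertex at x = 24/4 = 6, where AVC = 93 - 24·6 + 2·6^2 = £21.
Since P = £93 ≥ min AVC = £21, price covers variable cost and the firm should produce.
Set P = MC: 93 = 93 - 48x + 6x^2 → -48x + 6x^2 = 0. The roots are x = 0 and x = 8; the profit-maximizing output is on the rising part of MC, so x* = 8.
Check: AVC at x = 8 is £29 ≤ P, so revenue covers variable cost.
Profit = P·x − TC = 93·8 − 427 = £317.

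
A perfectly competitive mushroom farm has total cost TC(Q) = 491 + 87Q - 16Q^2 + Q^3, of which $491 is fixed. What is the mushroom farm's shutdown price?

Short-run supply begins at min AVC. From VC = 87Q - 16Q^2 + Q^3, AVC = 87 - 16Q + Q^2.
dAVC/dQ = -16 + 2Q = 0 gives Q = 8. min AVC = 87 - 16·8 + 8^2 = 23.
So the shutdown price is $23.

$23 per unit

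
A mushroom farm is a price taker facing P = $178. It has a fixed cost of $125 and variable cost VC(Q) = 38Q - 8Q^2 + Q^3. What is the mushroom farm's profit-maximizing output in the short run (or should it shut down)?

Strip out fixed cost: VC = 38Q - 8Q^2 + Q^3. Then AVC = 38 - 8Q + Q^2 and MC = 38 - 16Q + 3Q^2.
AVC hits its minimum where MC = AVC, at Q = 4, giving min AVC = 38 - 8·4 + 4^2 = $22.
P = $178 exceeds min AVC = $22, so the firm stays open.
Solving P = MC: -140 - 16Q + 3Q^2 = 0 ⇒ Q = -14/3 or 10. On the upward-sloping branch, Q* = 10.
Check: AVC at Q = 10 is $58 ≤ P, so revenue covers variable cost.
Profit = P·Q − TC = 178·10 − 705 = $1075.

Produce at Q = 10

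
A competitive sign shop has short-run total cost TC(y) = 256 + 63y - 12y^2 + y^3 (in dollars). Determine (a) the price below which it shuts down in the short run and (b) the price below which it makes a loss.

Shutdown price = min AVC. AVC = 63 - 12y + y^2, with vertex at y = 6 and minimum $27.
ATC = 256/y + 63 - 12y + y^2. Setting dATC/dy = −256/y^2 − 12 + 2y = 0 gives y = 8 (since 2·8^3 − 12·8^2 = 256).
min ATC = 256/8 + 63 − 12·8 + 8^2 = $63. That is the break-even price.
Between these two prices the firm operates at a loss; above $63 it earns a profit.

Shutdown price = $27; break-even price = $63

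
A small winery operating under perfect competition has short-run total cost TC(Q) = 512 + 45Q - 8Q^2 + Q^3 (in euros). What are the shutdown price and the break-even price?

Shutdown price = €29; break-even price = €109

Shutdown price = min AVC. AVC = 45 - 8Q + Q^2, with vertex at Q = 4 and minimum €29.
ATC = 512/Q + 45 - 8Q + Q^2. Setting dATC/dQ = −512/Q^2 − 8 + 2Q = 0 gives Q = 8 (since 2·8^3 − 8·8^2 = 512).
min ATC = 512/8 + 45 − 8·8 + 8^2 = €109. That is the break-even price.
Between these two prices the firm operates at a loss; above €109 it earns a profit.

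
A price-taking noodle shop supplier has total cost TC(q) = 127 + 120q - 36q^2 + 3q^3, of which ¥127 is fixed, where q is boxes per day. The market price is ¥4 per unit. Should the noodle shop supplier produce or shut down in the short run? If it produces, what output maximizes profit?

Shut down

From TC, MC = TC'(q) = 120 - 72q + 9q^2 and AVC = VC/q = 120 - 36q + 3q^2.
AVC hits its minimum where MC = AVC, at q = 6, giving min AVC = 120 - 36·6 + 3·6^2 = ¥12.
With P < min AVC (¥4 < ¥12), every unit sold adds to the loss.
The firm minimizes its loss by shutting down and losing only its fixed cost of ¥127.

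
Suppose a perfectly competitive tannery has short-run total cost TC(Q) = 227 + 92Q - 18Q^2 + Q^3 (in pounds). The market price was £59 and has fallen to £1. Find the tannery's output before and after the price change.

Output falls from 11 to 0 (the firm shuts down)

AVC = 92 - 18Q + Q^2, minimized at Q = 9 where min AVC = £11. MC = 92 - 36Q + 3Q^2.
With P = £59 above the shutdown price, P = MC gives Q = 11.
At P = £1 < min AVC = £11, price no longer covers variable cost at any output, so the firm shuts down: Q = 0.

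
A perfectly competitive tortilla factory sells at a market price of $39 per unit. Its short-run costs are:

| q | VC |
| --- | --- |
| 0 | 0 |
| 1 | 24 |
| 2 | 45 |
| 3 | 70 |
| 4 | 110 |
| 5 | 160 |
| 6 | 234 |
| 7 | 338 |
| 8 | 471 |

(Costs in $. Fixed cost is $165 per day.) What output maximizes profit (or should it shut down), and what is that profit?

q = 3; profit = -$118

Tabulate TR − TC: q=0: -165; q=1: -150; q=2: -132; q=3: -118; q=4: -119; q=5: -130; q=6: -165; q=7: -230; q=8: -324.
Profit is maximized at q = 3. AVC there is 70/3 = $23.33 ≤ P, so producing beats shutting down (which would give -$165).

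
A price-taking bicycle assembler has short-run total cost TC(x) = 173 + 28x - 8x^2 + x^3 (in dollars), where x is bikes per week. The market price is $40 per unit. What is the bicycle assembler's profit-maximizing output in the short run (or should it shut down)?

Produce at x = 6

Variable cost is VC = 28x - 8x^2 + x^3, so AVC = VC/x = 28 - 8x + x^2 and MC = dTC/dx = 28 - 16x + 3x^2.
AVC hits its minimum where MC = AVC, at x = 4, giving min AVC = 28 - 8·4 + 4^2 = $12.
Because $40 ≥ $12, revenue can cover variable cost; the firm operates.
Set P = MC: 40 = 28 - 16x + 3x^2 → -12 - 16x + 3x^2 = 0. The roots are x = -2/3 and x = 6; the profit-maximizing output is on the rising part of MC, so x* = 6.
Check: AVC at x = 6 is $16 ≤ P, so revenue covers variable cost.
Profit = P·x − TC = 40·6 − 269 = -$29, a loss, but smaller than the $173 fixed cost the firm would lose by shutting down.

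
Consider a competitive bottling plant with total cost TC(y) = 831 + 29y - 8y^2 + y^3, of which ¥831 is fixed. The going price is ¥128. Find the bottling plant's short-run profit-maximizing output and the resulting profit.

Profit = -¥21 at y = 9

AVC = 29 - 8y + y^2; min AVC = ¥13 at y = 4. Since P = ¥128 ≥ min AVC, the firm produces.
MC = 29 - 16y + 3y^2. Setting P = MC and taking the root on the rising branch gives y* = 9.
TR = 128·9 = 1152. TC = 831 + 342 = 1173. Profit = 1152 − 1173 = -¥21.
By producing, the firm covers all variable cost plus ¥810 of fixed cost; shutting down would lose the full ¥831.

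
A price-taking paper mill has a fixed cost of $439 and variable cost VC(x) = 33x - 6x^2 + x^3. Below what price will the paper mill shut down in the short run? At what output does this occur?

$24 per unit, at x = 3

The shutdown price is the minimum of AVC. VC = 33x - 6x^2 + x^3, so AVC = 33 - 6x + x^2.
At the minimum of AVC, MC = AVC. MC = 33 - 12x + 3x^2; setting MC = AVC gives 2x^2 - 6x = 0, so x = 3. min AVC = 24.
So the shutdown price is $24.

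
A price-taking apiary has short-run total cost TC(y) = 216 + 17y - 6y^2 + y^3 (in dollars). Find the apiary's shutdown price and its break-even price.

Shutdown price = $8; break-even price = $53

Shutdown price = min AVC. AVC = 17 - 6y + y^2, with vertex at y = 3 and minimum $8.
ATC = 216/y + 17 - 6y + y^2. Setting dATC/dy = −216/y^2 − 6 + 2y = 0 gives y = 6 (since 2·6^3 − 6·6^2 = 216).
min ATC = 216/6 + 17 − 6·6 + 6^2 = $53. That is the break-even price.
Between these two prices the firm operates at a loss; above $53 it earns a profit.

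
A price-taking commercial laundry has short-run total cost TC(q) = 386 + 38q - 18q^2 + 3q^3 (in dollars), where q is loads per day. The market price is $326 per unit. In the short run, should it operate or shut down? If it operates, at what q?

Variable cost is VC = 38q - 18q^2 + 3q^3, so AVC = VC/q = 38 - 18q + 3q^2 and MC = dTC/dq = 38 - 36q + 9q^2.
The AVC parabola has its vertex at q = 18/6 = 3, where AVC = 38 - 18·3 + 3·3^2 = $11.
P = $326 exceeds min AVC = $11, so the firm stays open.
P = MC gives -288 - 36q + 9q^2 = 0, with roots -4 and 8. Take the larger (rising MC): q* = 8.
Check: AVC at q = 8 is $86 ≤ P, so revenue covers variable cost.
Profit = P·q − TC = 326·8 − 1074 = $1534.

Produce at q = 8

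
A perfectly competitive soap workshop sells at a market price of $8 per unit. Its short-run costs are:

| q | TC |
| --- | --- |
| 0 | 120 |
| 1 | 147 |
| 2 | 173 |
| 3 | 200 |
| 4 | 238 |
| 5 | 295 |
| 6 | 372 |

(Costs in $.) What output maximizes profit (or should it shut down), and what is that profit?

q = 0 (shut down); profit = -$120

Profit at each row (π = 8q − TC): q=0: -120; q=1: -139; q=2: -157; q=3: -176; q=4: -206; q=5: -255; q=6: -324.
Profit is highest at q = 0. Equivalently, the lowest AVC in the table is 53/2 ≈ $26.50 at q = 2, and P = $8 falls below it — price never covers variable cost, so the firm shuts down and loses only its fixed cost.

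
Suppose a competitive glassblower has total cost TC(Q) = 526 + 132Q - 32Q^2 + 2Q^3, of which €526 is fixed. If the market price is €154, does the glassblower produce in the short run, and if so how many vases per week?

Produce at Q = 11

From TC, MC = TC'(Q) = 132 - 64Q + 6Q^2 and AVC = VC/Q = 132 - 32Q + 2Q^2.
AVC is minimized where dAVC/dQ = -32 + 4Q = 0, at Q = 8; min AVC = 132 - 32·8 + 2·8^2 = €4.
Since P = €154 ≥ min AVC = €4, price covers variable cost and the firm should produce.
Solving P = MC: -22 - 64Q + 6Q^2 = 0 ⇒ Q = -1/3 or 11. On the upward-sloping branch, Q* = 11.
Check: AVC at Q = 11 is €22 ≤ P, so revenue covers variable cost.
Profit = P·Q − TC = 154·11 − 768 = €926.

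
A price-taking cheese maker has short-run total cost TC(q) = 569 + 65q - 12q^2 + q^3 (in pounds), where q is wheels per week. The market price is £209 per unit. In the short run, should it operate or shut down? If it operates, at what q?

From TC, MC = TC'(q) = 65 - 24q + 3q^2 and AVC = VC/q = 65 - 12q + q^2.
AVC is minimized where dAVC/dq = -12 + 2q = 0, at q = 6; min AVC = 65 - 12·6 + 6^2 = £29.
Because £209 ≥ £29, revenue can cover variable cost; the firm operates.
Set P = MC: 209 = 65 - 24q + 3q^2 → -144 - 24q + 3q^2 = 0. The roots are q = -4 and q = 12; the profit-maximizing output is on the rising part of MC, so q* = 12.
Check: AVC at q = 12 is £65 ≤ P, so revenue covers variable cost.
Profit = P·q − TC = 209·12 − 1349 = £1159.

Produce at q = 12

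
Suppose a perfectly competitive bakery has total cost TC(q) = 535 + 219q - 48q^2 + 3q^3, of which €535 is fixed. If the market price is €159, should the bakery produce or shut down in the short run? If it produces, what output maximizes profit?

Variable cost is VC = 219q - 48q^2 + 3q^3, so AVC = VC/q = 219 - 48q + 3q^2 and MC = dTC/dq = 219 - 96q + 9q^2.
AVC is minimized where dAVC/dq = -48 + 6q = 0, at q = 8; min AVC = 219 - 48·8 + 3·8^2 = €27.
Since P = €159 ≥ min AVC = €27, price covers variable cost and the firm should produce.
P = MC gives 60 - 96q + 9q^2 = 0, with roots 2/3 and 10. Take the larger (rising MC): q* = 10.
Check: AVC at q = 10 is €39 ≤ P, so revenue covers variable cost.
Profit = P·q − TC = 159·10 − 925 = €665.

Produce at q = 10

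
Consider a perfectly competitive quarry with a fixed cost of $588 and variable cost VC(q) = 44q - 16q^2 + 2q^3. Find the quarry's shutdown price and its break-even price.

Shutdown price = $12; break-even price = $114

AVC = 44 - 16q + 2q^2; minimized at q = 4, giving min AVC = $12. That is the shutdown price.
ATC = 588/q + 44 - 16q + 2q^2. Setting dATC/dq = −588/q^2 − 16 + 4q = 0 gives q = 7 (since 4·7^3 − 16·7^2 = 588).
min ATC = 588/7 + 44 − 16·7 + 2·7^2 = $114. That is the break-even price.
For $12 ≤ P < $114 the firm produces at a loss; below $12 it shuts down.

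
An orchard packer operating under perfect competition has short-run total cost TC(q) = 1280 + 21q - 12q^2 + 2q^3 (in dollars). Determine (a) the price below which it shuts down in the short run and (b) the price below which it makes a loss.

Shutdown price = $3; break-even price = $213

Shutdown price = min AVC. AVC = 21 - 12q + 2q^2, with vertex at q = 3 and minimum $3.
ATC = 1280/q + 21 - 12q + 2q^2. Setting dATC/dq = −1280/q^2 − 12 + 4q = 0 gives q = 8 (since 4·8^3 − 12·8^2 = 1280).
min ATC = 1280/8 + 21 − 12·8 + 2·8^2 = $213. That is the break-even price.
For $3 ≤ P < $213 the firm produces at a loss; below $3 it shuts down.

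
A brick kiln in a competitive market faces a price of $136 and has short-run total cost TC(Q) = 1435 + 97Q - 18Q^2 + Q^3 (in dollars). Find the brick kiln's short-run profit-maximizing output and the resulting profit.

AVC = 97 - 18Q + Q^2; min AVC = $16 at Q = 9. Since P = $136 ≥ min AVC, the firm produces.
MC = 97 - 36Q + 3Q^2. Setting P = MC and taking the root on the rising branch gives Q* = 13.
TR = 136·13 = 1768. TC = 1435 + 416 = 1851. Profit = 1768 − 1851 = -$83.
Shutting down would mean losing the fixed cost of $1435, so operating at a loss of $83 is better by $1352.

Profit = -$83 at Q = 13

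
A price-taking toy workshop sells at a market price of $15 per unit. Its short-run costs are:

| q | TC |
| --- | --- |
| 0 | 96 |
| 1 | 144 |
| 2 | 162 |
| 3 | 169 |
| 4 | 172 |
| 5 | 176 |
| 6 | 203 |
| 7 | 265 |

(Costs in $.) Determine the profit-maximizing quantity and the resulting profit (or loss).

q = 0 (shut down); profit = -$96

Profit at each row (π = 15q − TC): q=0: -96; q=1: -129; q=2: -132; q=3: -124; q=4: -112; q=5: -101; q=6: -113; q=7: -160.
Profit is highest at q = 0. Equivalently, the lowest AVC in the table is 80/5 ≈ $16 at q = 5, and P = $15 falls below it — price never covers variable cost, so the firm shuts down and loses only its fixed cost.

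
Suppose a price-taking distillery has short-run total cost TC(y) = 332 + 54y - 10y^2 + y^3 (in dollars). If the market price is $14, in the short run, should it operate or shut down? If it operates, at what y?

Strip out fixed cost: VC = 54y - 10y^2 + y^3. Then AVC = 54 - 10y + y^2 and MC = 54 - 20y + 3y^2.
AVC hits its minimum where MC = AVC, at y = 5, giving min AVC = 54 - 10·5 + 5^2 = $29.
With P < min AVC ($14 < $29), every unit sold adds to the loss.
The firm minimizes its loss by shutting down and losing only its fixed cost of $332.

Shut down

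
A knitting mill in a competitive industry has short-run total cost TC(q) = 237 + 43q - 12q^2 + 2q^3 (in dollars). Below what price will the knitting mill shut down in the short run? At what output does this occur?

$25 per unit, at q = 3

The firm shuts down when price falls below the minimum of average variable cost. AVC = VC/q = 43 - 12q + 2q^2.
dAVC/dq = -12 + 4q = 0 gives q = 3. min AVC = 43 - 12·3 + 2·3^2 = 25.
The firm shuts down for any P below $25.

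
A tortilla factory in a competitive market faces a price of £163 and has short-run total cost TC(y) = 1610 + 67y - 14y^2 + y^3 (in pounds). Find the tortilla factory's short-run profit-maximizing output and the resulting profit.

Profit = -£170 at y = 12

AVC = 67 - 14y + y^2; min AVC = £18 at y = 7. Since P = £163 ≥ min AVC, the firm produces.
With MC = 67 - 28y + 3y^2, P = MC on the upward-sloping part at y* = 12.
TR = 163·12 = 1956. TC = 1610 + 516 = 2126. Profit = 1956 − 2126 = -£170.
That loss of £170 beats the £1610 the firm would lose by shutting down; producing recovers £1440 of fixed cost.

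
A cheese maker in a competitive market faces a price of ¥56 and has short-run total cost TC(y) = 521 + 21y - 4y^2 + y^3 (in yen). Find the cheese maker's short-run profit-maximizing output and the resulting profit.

Profit = -¥371 at y = 5

AVC = 21 - 4y + y^2 has its minimum ¥17 at y = 2; price ¥56 clears that bar, so the firm operates.
MC = 21 - 8y + 3y^2. Setting P = MC and taking the root on the rising branch gives y* = 5.
TR = 56·5 = 280. TC = 521 + 130 = 651. Profit = 280 − 651 = -¥371.
Shutting down would mean losing the fixed cost of ¥521, so operating at a loss of ¥371 is better by ¥150.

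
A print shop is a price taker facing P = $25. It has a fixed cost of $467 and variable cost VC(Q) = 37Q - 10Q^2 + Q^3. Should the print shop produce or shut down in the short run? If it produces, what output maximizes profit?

Produce at Q = 6

Variable cost is VC = 37Q - 10Q^2 + Q^3, so AVC = VC/Q = 37 - 10Q + Q^2 and MC = dTC/dQ = 37 - 20Q + 3Q^2.
AVC is minimized where dAVC/dQ = -10 + 2Q = 0, at Q = 5; min AVC = 37 - 10·5 + 5^2 = $12.
Since P = $25 ≥ min AVC = $12, price covers variable cost and the firm should produce.
Solving P = MC: 12 - 20Q + 3Q^2 = 0 ⇒ Q = 2/3 or 6. On the upward-sloping branch, Q* = 6.
Check: AVC at Q = 6 is $13 ≤ P, so revenue covers variable cost.
Profit = P·Q − TC = 25·6 − 545 = -$395, a loss, but smaller than the $467 fixed cost the firm would lose by shutting down.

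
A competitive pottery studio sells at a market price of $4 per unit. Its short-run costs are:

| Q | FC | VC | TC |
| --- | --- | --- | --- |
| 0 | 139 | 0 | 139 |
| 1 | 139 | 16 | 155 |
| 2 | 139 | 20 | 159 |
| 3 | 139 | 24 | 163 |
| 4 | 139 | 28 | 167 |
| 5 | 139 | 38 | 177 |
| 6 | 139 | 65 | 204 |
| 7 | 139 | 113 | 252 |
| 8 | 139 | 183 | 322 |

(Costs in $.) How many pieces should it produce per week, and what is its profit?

Profit at each row (π = 4Q − TC): Q=0: -139; Q=1: -151; Q=2: -151; Q=3: -151; Q=4: -151; Q=5: -157; Q=6: -180; Q=7: -224; Q=8: -290.
Profit is highest at Q = 0. Equivalently, the lowest AVC in the table is 28/4 ≈ $7 at Q = 4, and P = $4 falls below it — price never covers variable cost, so the firm shuts down and loses only its fixed cost.

Q = 0 (shut down); profit = -$139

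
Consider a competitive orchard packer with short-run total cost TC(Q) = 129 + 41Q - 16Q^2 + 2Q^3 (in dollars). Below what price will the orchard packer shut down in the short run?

$9 per unit

The firm shuts down when price falls below the minimum of average variable cost. AVC = VC/Q = 41 - 16Q + 2Q^2.
dAVC/dQ = -16 + 4Q = 0 gives Q = 4. min AVC = 41 - 16·4 + 2·4^2 = 9.
The firm shuts down for any P below $9.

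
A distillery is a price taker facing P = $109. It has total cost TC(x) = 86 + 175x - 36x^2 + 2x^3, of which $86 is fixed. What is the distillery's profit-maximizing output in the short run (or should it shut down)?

Produce at x = 11

Strip out fixed cost: VC = 175x - 36x^2 + 2x^3. Then AVC = 175 - 36x + 2x^2 and MC = 175 - 72x + 6x^2.
AVC is minimized where dAVC/dx = -36 + 4x = 0, at x = 9; min AVC = 175 - 36·9 + 2·9^2 = $13.
P = $109 exceeds min AVC = $13, so the firm stays open.
Set P = MC: 109 = 175 - 72x + 6x^2 → 66 - 72x + 6x^2 = 0. The roots are x = 1 and x = 11; the profit-maximizing output is on the rising part of MC, so x* = 11.
Check: AVC at x = 11 is $21 ≤ P, so revenue covers variable cost.
Profit = P·x − TC = 109·11 − 317 = $882.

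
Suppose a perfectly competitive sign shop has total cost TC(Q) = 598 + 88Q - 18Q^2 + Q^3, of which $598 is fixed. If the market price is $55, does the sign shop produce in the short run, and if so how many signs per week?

From TC, MC = TC'(Q) = 88 - 36Q + 3Q^2 and AVC = VC/Q = 88 - 18Q + Q^2.
The AVC parabola has its vertex at Q = 18/2 = 9, where AVC = 88 - 18·9 + 9^2 = $7.
Because $55 ≥ $7, revenue can cover variable cost; the firm operates.
P = MC gives 33 - 36Q + 3Q^2 = 0, with roots 1 and 11. Take the larger (rising MC): Q* = 11.
Check: AVC at Q = 11 is $11 ≤ P, so revenue covers variable cost.
Profit = P·Q − TC = 55·11 − 719 = -$114, a loss, but smaller than the $598 fixed cost the firm would lose by shutting down.

Produce at Q = 11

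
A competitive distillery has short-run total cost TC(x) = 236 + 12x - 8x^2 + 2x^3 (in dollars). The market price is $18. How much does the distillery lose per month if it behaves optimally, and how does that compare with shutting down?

AVC = 12 - 8x + 2x^2 has its minimum $4 at x = 2; price $18 clears that bar, so the firm operates.
With MC = 12 - 16x + 6x^2, P = MC on the upward-sloping part at x* = 3.
TR = 18·3 = 54. TC = 236 + 18 = 254. Profit = 54 − 254 = -$200.
That loss of $200 beats the $236 the firm would lose by shutting down; producing recovers $36 of fixed cost.

Profit = -$200 at x = 3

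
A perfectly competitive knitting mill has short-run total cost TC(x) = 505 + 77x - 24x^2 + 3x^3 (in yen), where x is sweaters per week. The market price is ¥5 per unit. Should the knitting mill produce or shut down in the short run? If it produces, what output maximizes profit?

Strip out fixed cost: VC = 77x - 24x^2 + 3x^3. Then AVC = 77 - 24x + 3x^2 and MC = 77 - 48x + 9x^2.
The AVC parabola has its vertex at x = 24/6 = 4, where AVC = 77 - 24·4 + 3·4^2 = ¥29.
P = ¥5 lies below min AVC = ¥29; no output level covers variable cost.
Shutting down limits the loss to fixed cost, ¥505.

Shut down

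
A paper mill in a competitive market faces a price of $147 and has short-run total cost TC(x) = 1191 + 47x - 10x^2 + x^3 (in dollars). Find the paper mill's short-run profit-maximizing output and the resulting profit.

AVC = 47 - 10x + x^2; min AVC = $22 at x = 5. Since P = $147 ≥ min AVC, the firm produces.
With MC = 47 - 20x + 3x^2, P = MC on the upward-sloping part at x* = 10.
TR = 147·10 = 1470. TC = 1191 + 470 = 1661. Profit = 1470 − 1661 = -$191.
Shutting down would mean losing the fixed cost of $1191, so operating at a loss of $191 is better by $1000.

Profit = -$191 at x = 10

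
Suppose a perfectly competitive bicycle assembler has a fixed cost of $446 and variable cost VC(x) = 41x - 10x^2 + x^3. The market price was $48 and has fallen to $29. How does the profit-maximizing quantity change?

AVC = 41 - 10x + x^2, minimized at x = 5 where min AVC = $16. MC = 41 - 20x + 3x^2.
At P = $48 ≥ min AVC, set P = MC on the rising branch: x = 7.
At P = $29 ≥ min AVC, set P = MC: x = 6. The firm stays open but cuts output.

Output falls from 7 to 6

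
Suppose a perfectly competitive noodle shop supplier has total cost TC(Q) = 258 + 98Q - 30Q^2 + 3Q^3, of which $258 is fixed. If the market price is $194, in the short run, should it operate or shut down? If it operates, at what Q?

Strip out fixed cost: VC = 98Q - 30Q^2 + 3Q^3. Then AVC = 98 - 30Q + 3Q^2 and MC = 98 - 60Q + 9Q^2.
AVC hits its minimum where MC = AVC, at Q = 5, giving min AVC = 98 - 30·5 + 3·5^2 = $23.
Since P = $194 ≥ min AVC = $23, price covers variable cost and the firm should produce.
Set P = MC: 194 = 98 - 60Q + 9Q^2 → -96 - 60Q + 9Q^2 = 0. The roots are Q = -4/3 and Q = 8; the profit-maximizing output is on the rising part of MC, so Q* = 8.
Check: AVC at Q = 8 is $50 ≤ P, so revenue covers variable cost.
Profit = P·Q − TC = 194·8 − 658 = $894.

Produce at Q = 8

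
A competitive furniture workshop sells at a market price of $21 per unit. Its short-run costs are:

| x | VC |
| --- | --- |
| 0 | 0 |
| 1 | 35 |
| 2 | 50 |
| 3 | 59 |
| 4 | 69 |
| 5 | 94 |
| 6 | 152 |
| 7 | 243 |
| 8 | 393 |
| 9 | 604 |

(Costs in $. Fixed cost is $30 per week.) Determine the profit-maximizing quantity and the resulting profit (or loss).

x = 4; profit = -$15

Tabulate TR − TC: x=0: -30; x=1: -44; x=2: -38; x=3: -26; x=4: -15; x=5: -19; x=6: -56; x=7: -126; x=8: -255; x=9: -445.
Profit is maximized at x = 4. AVC there is 69/4 = $17.25 ≤ P, so producing beats shutting down (which would give -$30).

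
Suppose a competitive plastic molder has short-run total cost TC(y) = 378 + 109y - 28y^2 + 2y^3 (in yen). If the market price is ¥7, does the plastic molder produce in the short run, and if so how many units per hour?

Shut down

Strip out fixed cost: VC = 109y - 28y^2 + 2y^3. Then AVC = 109 - 28y + 2y^2 and MC = 109 - 56y + 6y^2.
The AVC parabola has its vertex at y = 28/4 = 7, where AVC = 109 - 28·7 + 2·7^2 = ¥11.
Since P = ¥7 < min AVC = ¥11, price fails to cover variable cost at any output.
Shutting down limits the loss to fixed cost, ¥378.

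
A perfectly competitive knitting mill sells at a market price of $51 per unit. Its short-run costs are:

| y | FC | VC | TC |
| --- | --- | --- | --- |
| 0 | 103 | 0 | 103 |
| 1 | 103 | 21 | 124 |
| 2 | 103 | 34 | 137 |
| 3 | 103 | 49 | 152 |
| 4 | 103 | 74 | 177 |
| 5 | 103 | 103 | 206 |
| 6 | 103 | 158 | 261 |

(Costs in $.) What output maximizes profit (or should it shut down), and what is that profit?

Profit at each row (π = 51y − TC): y=0: -103; y=1: -73; y=2: -35; y=3: 1; y=4: 27; y=5: 49; y=6: 45.
Profit is maximized at y = 5. AVC there is 103/5 = $20.60 ≤ P, so producing beats shutting down (which would give -$103).

y = 5; profit = $49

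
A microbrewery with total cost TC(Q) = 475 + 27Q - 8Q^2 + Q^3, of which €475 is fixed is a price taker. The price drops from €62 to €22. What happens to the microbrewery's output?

Output falls from 7 to 5

AVC = 27 - 8Q + Q^2, minimized at Q = 4 where min AVC = €11. MC = 27 - 16Q + 3Q^2.
At P = €62 ≥ min AVC, set P = MC on the rising branch: Q = 7.
At P = €22 ≥ min AVC, set P = MC: Q = 5. The firm stays open but cuts output.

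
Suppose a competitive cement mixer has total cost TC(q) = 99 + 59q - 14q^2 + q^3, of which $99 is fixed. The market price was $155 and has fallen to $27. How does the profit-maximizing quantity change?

MC = 59 - 28q + 3q^2; the shutdown threshold is min AVC = $10 (at q = 7).
At P = $155 ≥ min AVC, set P = MC on the rising branch: q = 12.
At P = $27 ≥ min AVC, set P = MC: q = 8. The firm stays open but cuts output.

Output falls from 12 to 8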